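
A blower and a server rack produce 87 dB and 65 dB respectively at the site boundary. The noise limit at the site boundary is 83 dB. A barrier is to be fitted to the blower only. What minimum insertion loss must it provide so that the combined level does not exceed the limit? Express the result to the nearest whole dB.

4 dB

The untreated sources together contribute 10^(65/10) = 3.162e+06, i.e. 65.00 dB.
To meet 83 dB overall, the treated blower may contribute at most 10^(83/10) − 3.162e+06 = 1.964e+08, i.e. 82.93 dB.
Required insertion loss = 87 − 82.93 = 4.07 dB.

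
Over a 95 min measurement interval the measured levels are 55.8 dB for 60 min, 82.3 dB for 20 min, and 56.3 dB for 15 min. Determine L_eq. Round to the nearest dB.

76 dB

Weight each interval's intensity by its duration and average over T = 95 min:
Σ tᵢ·10^(Lᵢ/10) = 60·10^(55.8/10) + 20·10^(82.3/10) + 15·10^(56.3/10) = 3.426e+09.
L_eq = 10·log₁₀(3.426e+09/95) = 75.57 dB.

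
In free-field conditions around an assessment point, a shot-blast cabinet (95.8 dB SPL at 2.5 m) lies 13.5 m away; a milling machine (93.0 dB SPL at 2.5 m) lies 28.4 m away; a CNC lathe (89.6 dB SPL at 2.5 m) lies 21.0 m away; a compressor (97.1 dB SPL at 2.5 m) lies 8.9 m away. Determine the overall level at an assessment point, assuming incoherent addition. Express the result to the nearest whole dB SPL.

First find each source's level at the receiver (point-source: −20·log₁₀(r/r_ref)), then combine on an intensity basis.
shot-blast cabinet: 95.8 − 20·log₁₀(13.5/2.5) = 95.8 − 14.65 = 81.15 dB SPL.
milling machine: 93.0 − 20·log₁₀(28.4/2.5) = 93.0 − 21.11 = 71.89 dB SPL.
CNC lathe: 89.6 − 20·log₁₀(21.0/2.5) = 89.6 − 18.49 = 71.11 dB SPL.
compressor: 97.1 − 20·log₁₀(8.9/2.5) = 97.1 − 11.03 = 86.07 dB SPL.
Σ 10^(L/10) = 5.634e+08 → L_total = 10·log₁₀(5.634e+08) = 87.51 dB SPL.

88 dB SPL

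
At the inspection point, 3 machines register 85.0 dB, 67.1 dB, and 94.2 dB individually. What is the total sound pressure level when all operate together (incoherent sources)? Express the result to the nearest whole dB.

Incoherent sources combine by intensity addition: L_total = 10·log₁₀(Σ 10^(L_i/10)).
Σ 10^(L/10) = 10^(85.0/10) + 10^(67.1/10) + 10^(94.2/10) = 2.952e+09.
L_total = 10·log₁₀(2.952e+09) = 94.70 dB.

95 dB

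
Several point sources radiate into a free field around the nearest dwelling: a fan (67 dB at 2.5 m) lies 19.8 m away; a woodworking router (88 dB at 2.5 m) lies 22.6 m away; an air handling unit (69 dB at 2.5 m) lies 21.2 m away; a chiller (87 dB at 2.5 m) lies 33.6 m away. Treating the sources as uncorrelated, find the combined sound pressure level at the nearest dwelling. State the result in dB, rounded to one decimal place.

70.3 dB

Apply inverse-square spreading to bring every level to the receiver, then sum 10^(L/10).
fan: 67 − 20·log₁₀(19.8/2.5) = 67 − 17.97 = 49.03 dB.
woodworking router: 88 − 20·log₁₀(22.6/2.5) = 88 − 19.12 = 68.88 dB.
air handling unit: 69 − 20·log₁₀(21.2/2.5) = 69 − 18.57 = 50.43 dB.
chiller: 87 − 20·log₁₀(33.6/2.5) = 87 − 22.57 = 64.43 dB.
Σ 10^(L/10) = 1.069e+07 → L_total = 10·log₁₀(1.069e+07) = 70.29 dB.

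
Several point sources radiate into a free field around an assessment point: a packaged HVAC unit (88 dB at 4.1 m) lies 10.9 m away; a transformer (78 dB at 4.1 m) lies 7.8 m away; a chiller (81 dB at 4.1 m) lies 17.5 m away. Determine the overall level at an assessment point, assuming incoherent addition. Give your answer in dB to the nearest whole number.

81 dB

First find each source's level at the receiver (point-source: −20·log₁₀(r/r_ref)), then combine on an intensity basis.
packaged HVAC unit: 88 − 20·log₁₀(10.9/4.1) = 88 − 8.49 = 79.51 dB.
transformer: 78 − 20·log₁₀(7.8/4.1) = 78 − 5.59 = 72.41 dB.
chiller: 81 − 20·log₁₀(17.5/4.1) = 81 − 12.61 = 68.39 dB.
Σ 10^(L/10) = 1.136e+08 → L_total = 10·log₁₀(1.136e+08) = 80.55 dB.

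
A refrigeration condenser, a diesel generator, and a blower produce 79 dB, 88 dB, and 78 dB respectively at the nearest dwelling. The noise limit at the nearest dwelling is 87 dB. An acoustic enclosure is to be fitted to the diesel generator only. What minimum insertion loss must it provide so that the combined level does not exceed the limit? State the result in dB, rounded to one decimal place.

2.5 dB

Fixed contribution from the other sources: Σ 10^(L/10) = 10^(79/10) + 10^(78/10) = 1.425e+08 (81.54 dB).
To meet 87 dB overall, the treated diesel generator may contribute at most 10^(87/10) − 1.425e+08 = 3.587e+08, i.e. 85.55 dB.
Required insertion loss = 88 − 85.55 = 2.45 dB.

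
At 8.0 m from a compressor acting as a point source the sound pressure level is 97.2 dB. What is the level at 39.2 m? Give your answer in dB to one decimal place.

83.4 dB

Spherical spreading from a point source gives a 20·log₁₀(r₂/r₁) drop.
L₂ = 97.2 − 20·log₁₀(39.2/8.0) = 97.2 − 13.804 = 83.40 dB.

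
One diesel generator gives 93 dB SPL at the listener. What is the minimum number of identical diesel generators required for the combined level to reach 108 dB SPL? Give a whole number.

32

N identical sources give L₁ + 10·log₁₀ N, so require 10·log₁₀ N ≥ 108 − 93 = 15.0 dB.
N ≥ 10^(15.0/10) = 31.623, so N = 32.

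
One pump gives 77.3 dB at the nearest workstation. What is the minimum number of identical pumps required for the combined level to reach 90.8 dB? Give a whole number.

Need L₁ + 10·log₁₀ N ≥ 90.8, i.e. log₁₀ N ≥ 1.35.
N ≥ 10^(13.5/10) = 22.387, so N = 23.

23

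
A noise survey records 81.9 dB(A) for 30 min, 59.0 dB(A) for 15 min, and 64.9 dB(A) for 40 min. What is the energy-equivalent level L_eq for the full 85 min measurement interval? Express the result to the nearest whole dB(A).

78 dB(A)

Weight each interval's intensity by its duration and average over T = 85 min:
Σ tᵢ·10^(Lᵢ/10) = 30·10^(81.9/10) + 15·10^(59.0/10) + 40·10^(64.9/10) = 4.782e+09.
L_eq = 10·log₁₀(4.782e+09/85) = 77.50 dB(A).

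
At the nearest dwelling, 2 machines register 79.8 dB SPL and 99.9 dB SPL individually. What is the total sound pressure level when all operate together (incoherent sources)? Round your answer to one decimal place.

For uncorrelated sources the intensities add, so convert each level to linear form, sum, and take 10·log₁₀ of the total.
Σ 10^(L/10) = 10^(79.8/10) + 10^(99.9/10) = 9.868e+09.
L_total = 10·log₁₀(9.868e+09) = 99.94 dB SPL.

99.9 dB SPL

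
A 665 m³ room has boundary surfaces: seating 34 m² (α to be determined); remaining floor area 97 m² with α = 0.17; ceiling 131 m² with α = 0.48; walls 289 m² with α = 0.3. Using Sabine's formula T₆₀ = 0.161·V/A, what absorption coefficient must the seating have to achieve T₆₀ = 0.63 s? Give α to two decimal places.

A = 0.161·V/T₆₀ = 0.161·665/0.63 = 169.94 m² sabins.
Absorption from the other surfaces = 97·0.17 + 131·0.48 + 289·0.3 = 166.07 m², so the seating must supply 3.87 m² over 34 m².
α = 3.87/34 = 0.114.

0.11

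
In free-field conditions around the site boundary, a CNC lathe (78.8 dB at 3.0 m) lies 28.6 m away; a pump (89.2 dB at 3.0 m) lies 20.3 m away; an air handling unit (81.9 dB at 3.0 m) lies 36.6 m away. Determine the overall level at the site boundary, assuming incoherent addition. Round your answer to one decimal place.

First find each source's level at the receiver (point-source: −20·log₁₀(r/r_ref)), then combine on an intensity basis.
CNC lathe: 78.8 − 20·log₁₀(28.6/3.0) = 78.8 − 19.58 = 59.22 dB.
pump: 89.2 − 20·log₁₀(20.3/3.0) = 89.2 − 16.61 = 72.59 dB.
air handling unit: 81.9 − 20·log₁₀(36.6/3.0) = 81.9 − 21.73 = 60.17 dB.
Σ 10^(L/10) = 2.004e+07 → L_total = 10·log₁₀(2.004e+07) = 73.02 dB.

73.0 dB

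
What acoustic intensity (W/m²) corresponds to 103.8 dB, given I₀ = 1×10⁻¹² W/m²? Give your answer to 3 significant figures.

0.0240 W/m²

I = I₀·10^(L/10) = 10⁻¹² × 10^(103.8/10) = 10^(-1.620).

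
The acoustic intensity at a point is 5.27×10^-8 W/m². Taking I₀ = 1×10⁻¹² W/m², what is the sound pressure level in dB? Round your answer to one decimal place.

47.2 dB

L = 10·log₁₀(I/I₀) = 10·log₁₀(5.27×10^-8/10⁻¹²) = 10·log₁₀(5.27×10^4).
L = 10·(0.7218 + 4) = 47.22 dB.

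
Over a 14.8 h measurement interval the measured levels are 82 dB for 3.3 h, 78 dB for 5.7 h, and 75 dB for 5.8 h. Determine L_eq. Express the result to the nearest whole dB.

79 dB

The energy average is taken in the linear domain: L_eq = 10·log₁₀[(Σ tᵢ·10^(Lᵢ/10))/T], T = 14.8 h.
Σ tᵢ·10^(Lᵢ/10) = 3.3·10^(82/10) + 5.7·10^(78/10) + 5.8·10^(75/10) = 1.066e+09.
L_eq = 10·log₁₀(1.066e+09/14.8) = 78.58 dB.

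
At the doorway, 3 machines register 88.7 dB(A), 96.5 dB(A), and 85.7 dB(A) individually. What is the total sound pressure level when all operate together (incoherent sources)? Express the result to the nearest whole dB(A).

97 dB(A)

Incoherent sources combine by intensity addition: L_total = 10·log₁₀(Σ 10^(L_i/10)).
Σ 10^(L/10) = 10^(88.7/10) + 10^(96.5/10) + 10^(85.7/10) = 5.580e+09.
L_total = 10·log₁₀(5.580e+09) = 97.47 dB(A).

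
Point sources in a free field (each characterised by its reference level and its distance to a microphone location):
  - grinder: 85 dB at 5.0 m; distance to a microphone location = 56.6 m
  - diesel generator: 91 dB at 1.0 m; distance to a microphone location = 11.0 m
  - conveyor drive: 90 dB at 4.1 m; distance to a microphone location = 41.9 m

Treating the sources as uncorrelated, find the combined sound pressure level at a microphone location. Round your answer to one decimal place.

First find each source's level at the receiver (point-source: −20·log₁₀(r/r_ref)), then combine on an intensity basis.
grinder: 85 − 20·log₁₀(56.6/5.0) = 85 − 21.08 = 63.92 dB.
diesel generator: 91 − 20·log₁₀(11.0/1.0) = 91 − 20.83 = 70.17 dB.
conveyor drive: 90 − 20·log₁₀(41.9/4.1) = 90 − 20.19 = 69.81 dB.
Σ 10^(L/10) = 2.245e+07 → L_total = 10·log₁₀(2.245e+07) = 73.51 dB.

73.5 dB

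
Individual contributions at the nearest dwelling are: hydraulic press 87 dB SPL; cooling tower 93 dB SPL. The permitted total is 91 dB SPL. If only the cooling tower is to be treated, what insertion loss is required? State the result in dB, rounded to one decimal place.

4.2 dB

Fixed contribution from the other source: Σ 10^(L/10) = 10^(87/10) = 5.012e+08 (87.00 dB SPL).
To meet 91 dB SPL overall, the treated cooling tower may contribute at most 10^(91/10) − 5.012e+08 = 7.577e+08, i.e. 88.80 dB SPL.
Required insertion loss = 93 − 88.80 = 4.20 dB.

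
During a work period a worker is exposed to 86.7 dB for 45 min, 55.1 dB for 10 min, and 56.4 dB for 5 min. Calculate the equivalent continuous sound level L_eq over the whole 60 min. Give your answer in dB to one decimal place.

85.5 dB

The energy average is taken in the linear domain: L_eq = 10·log₁₀[(Σ tᵢ·10^(Lᵢ/10))/T], T = 60 min.
Σ tᵢ·10^(Lᵢ/10) = 45·10^(86.7/10) + 10·10^(55.1/10) + 5·10^(56.4/10) = 2.105e+10.
L_eq = 10·log₁₀(2.105e+10/60) = 85.45 dB.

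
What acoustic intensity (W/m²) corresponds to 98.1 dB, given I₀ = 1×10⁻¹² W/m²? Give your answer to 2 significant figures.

0.0065 W/m²

I/I₀ = 10^(98.1/10) = 6.457e+09, so I = 6.457e+09 × 10⁻¹² W/m².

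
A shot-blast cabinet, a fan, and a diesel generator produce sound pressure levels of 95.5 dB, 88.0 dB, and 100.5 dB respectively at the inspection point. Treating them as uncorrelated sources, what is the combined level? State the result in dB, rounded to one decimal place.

For uncorrelated sources the intensities add, so convert each level to linear form, sum, and take 10·log₁₀ of the total.
Σ 10^(L/10) = 10^(95.5/10) + 10^(88.0/10) + 10^(100.5/10) = 1.540e+10.
L_total = 10·log₁₀(1.540e+10) = 101.88 dB.

101.9 dB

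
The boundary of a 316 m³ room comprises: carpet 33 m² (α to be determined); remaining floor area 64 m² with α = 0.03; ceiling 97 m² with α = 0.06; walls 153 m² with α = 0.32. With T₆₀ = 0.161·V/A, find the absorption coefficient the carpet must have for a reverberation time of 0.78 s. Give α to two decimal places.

0.26

A = 0.161·V/T₆₀ = 0.161·316/0.78 = 65.23 m² sabins.
Absorption from the other surfaces = 64·0.03 + 97·0.06 + 153·0.32 = 56.70 m², so the carpet must supply 8.53 m² over 33 m².
α = 8.53/33 = 0.258.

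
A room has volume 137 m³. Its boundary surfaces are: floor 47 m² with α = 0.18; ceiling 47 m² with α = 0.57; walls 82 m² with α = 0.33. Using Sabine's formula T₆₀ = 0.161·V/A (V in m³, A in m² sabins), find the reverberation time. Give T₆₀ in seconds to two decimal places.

Summing Sᵢαᵢ: 47·0.18 + 47·0.57 + 82·0.33 = 62.31 m².
T₆₀ = 0.161 × 137 / 62.31 = 0.354 s.

0.35 s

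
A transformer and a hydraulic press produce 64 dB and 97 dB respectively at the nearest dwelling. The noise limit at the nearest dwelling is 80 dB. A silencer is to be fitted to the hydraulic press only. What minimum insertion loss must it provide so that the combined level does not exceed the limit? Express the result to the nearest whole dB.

Everything except the hydraulic press sums to 10^(64/10) = 2.512e+06 in linear terms, 64.00 dB.
The limit corresponds to 10^(80/10) = 1.000e+08; subtracting the fixed part leaves 9.749e+07 for the hydraulic press, i.e. 79.89 dB.
Required insertion loss = 97 − 79.89 = 17.11 dB.

17 dB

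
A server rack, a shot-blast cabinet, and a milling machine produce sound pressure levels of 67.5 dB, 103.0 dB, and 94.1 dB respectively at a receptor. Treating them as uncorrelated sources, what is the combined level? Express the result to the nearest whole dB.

104 dB

Incoherent sources combine by intensity addition: L_total = 10·log₁₀(Σ 10^(L_i/10)).
Σ 10^(L/10) = 10^(67.5/10) + 10^(103.0/10) + 10^(94.1/10) = 2.253e+10.
L_total = 10·log₁₀(2.253e+10) = 103.53 dB.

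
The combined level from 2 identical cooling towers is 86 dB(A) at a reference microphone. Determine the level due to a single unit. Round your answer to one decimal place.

83.0 dB(A)

2 equal contributions raise the level by 10·log₁₀ 2 = 3.010 dB, so each unit alone gives 86 − 3.010.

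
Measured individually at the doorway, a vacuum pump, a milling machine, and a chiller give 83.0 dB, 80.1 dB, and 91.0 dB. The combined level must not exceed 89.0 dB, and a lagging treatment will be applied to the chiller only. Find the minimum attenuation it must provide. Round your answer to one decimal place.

4.1 dB

Everything except the chiller sums to 10^(83.0/10) + 10^(80.1/10) = 3.019e+08 in linear terms, 84.80 dB.
To meet 89.0 dB overall, the treated chiller may contribute at most 10^(89.0/10) − 3.019e+08 = 4.925e+08, i.e. 86.92 dB.
So the chiller must be reduced from 91.0 to 86.92 dB: IL = 4.08 dB.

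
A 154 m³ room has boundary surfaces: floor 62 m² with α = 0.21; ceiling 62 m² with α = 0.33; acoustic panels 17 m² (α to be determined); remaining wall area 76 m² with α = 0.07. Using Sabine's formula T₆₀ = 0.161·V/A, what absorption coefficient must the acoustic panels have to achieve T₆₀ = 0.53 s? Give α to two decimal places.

0.47

A = 0.161·V/T₆₀ = 0.161·154/0.53 = 46.78 m² sabins.
Absorption from the other surfaces = 62·0.21 + 62·0.33 + 76·0.07 = 38.80 m², so the acoustic panels must supply 7.98 m² over 17 m².
α = 7.98/17 = 0.469.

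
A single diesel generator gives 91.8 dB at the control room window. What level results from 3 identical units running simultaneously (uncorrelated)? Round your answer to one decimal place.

L_total = L₁ + 10·log₁₀ N for N identical incoherent sources.
L_total = 91.8 + 10·log₁₀(3) = 91.8 + 4.771 = 96.57 dB.

96.6 dB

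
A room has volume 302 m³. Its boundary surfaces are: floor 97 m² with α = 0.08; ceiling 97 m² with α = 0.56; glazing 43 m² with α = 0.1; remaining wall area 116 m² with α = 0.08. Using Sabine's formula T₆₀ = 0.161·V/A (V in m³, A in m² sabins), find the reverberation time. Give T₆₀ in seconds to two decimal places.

A = Σ Sᵢαᵢ = 97·0.08 + 97·0.56 + 43·0.1 + 116·0.08 = 75.66 m².
T₆₀ = 0.161·V/A = 0.161·302/75.66 = 0.643 s.

0.64 s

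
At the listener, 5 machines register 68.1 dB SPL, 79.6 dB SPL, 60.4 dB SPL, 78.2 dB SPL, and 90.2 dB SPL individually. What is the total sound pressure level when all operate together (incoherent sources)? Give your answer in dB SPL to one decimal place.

90.8 dB SPL

Incoherent sources combine by intensity addition: L_total = 10·log₁₀(Σ 10^(L_i/10)).
Σ 10^(L/10) = 10^(68.1/10) + 10^(79.6/10) + 10^(60.4/10) + 10^(78.2/10) + 10^(90.2/10) = 1.212e+09.
L_total = 10·log₁₀(1.212e+09) = 90.83 dB SPL.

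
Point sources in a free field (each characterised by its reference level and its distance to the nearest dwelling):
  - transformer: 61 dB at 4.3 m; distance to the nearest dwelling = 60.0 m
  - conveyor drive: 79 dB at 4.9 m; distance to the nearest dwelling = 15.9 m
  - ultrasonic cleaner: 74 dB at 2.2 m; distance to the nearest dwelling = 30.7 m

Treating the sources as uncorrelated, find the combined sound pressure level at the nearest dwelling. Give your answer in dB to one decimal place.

68.9 dB

Apply inverse-square spreading to bring every level to the receiver, then sum 10^(L/10).
transformer: 61 − 20·log₁₀(60.0/4.3) = 61 − 22.89 = 38.11 dB.
conveyor drive: 79 − 20·log₁₀(15.9/4.9) = 79 − 10.22 = 68.78 dB.
ultrasonic cleaner: 74 − 20·log₁₀(30.7/2.2) = 74 − 22.89 = 51.11 dB.
Σ 10^(L/10) = 7.679e+06 → L_total = 10·log₁₀(7.679e+06) = 68.85 dB.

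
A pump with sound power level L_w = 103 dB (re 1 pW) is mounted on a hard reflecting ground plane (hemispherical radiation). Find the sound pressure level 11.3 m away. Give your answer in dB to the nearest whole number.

Free-field hemispherical radiation: L_p = L_w − 10·log₁₀(2π·r²), r = 11.3 m.
2π·r² = 802.3 m², 10·log₁₀ of that is 29.043 dB.
L_p = 103 − 29.043 = 73.96 dB.

74 dB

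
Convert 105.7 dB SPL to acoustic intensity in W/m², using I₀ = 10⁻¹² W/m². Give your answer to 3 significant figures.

I/I₀ = 10^(105.7/10) = 3.715e+10, so I = 3.715e+10 × 10⁻¹² W/m².

0.0372 W/m²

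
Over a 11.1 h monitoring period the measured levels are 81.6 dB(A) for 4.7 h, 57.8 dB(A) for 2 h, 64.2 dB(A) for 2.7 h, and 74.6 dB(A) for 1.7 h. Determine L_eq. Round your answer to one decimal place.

78.2 dB(A)

L_eq = 10·log₁₀[(1/T)·Σ tᵢ·10^(Lᵢ/10)] with T = 11.1 h.
Σ tᵢ·10^(Lᵢ/10) = 4.7·10^(81.6/10) + 2·10^(57.8/10) + 2.7·10^(64.2/10) + 1.7·10^(74.6/10) = 7.367e+08.
L_eq = 10·log₁₀(7.367e+08/11.1) = 78.22 dB(A).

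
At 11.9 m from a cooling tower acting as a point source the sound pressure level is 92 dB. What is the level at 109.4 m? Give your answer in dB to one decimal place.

72.7 dB

For a point source, L₂ = L₁ − 20·log₁₀(r₂/r₁).
L₂ = 92 − 20·log₁₀(109.4/11.9) = 92 − 19.269 = 72.73 dB.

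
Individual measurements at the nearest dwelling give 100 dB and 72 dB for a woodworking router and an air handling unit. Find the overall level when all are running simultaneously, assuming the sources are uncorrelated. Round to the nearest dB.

100 dB

For uncorrelated sources the intensities add, so convert each level to linear form, sum, and take 10·log₁₀ of the total.
Σ 10^(L/10) = 10^(100/10) + 10^(72/10) = 1.002e+10.
L_total = 10·log₁₀(1.002e+10) = 100.01 dB.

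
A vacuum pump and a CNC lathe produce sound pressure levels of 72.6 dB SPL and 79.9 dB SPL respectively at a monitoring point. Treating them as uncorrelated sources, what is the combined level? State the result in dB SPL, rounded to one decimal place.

For uncorrelated sources the intensities add, so convert each level to linear form, sum, and take 10·log₁₀ of the total.
Σ 10^(L/10) = 10^(72.6/10) + 10^(79.9/10) = 1.159e+08.
L_total = 10·log₁₀(1.159e+08) = 80.64 dB SPL.

80.6 dB SPL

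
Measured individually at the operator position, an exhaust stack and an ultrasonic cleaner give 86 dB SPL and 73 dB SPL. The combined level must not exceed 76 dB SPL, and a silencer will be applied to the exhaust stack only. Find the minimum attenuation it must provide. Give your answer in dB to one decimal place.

The untreated sources together contribute 10^(73/10) = 1.995e+07, i.e. 73.00 dB SPL.
To meet 76 dB SPL overall, the treated exhaust stack may contribute at most 10^(76/10) − 1.995e+07 = 1.986e+07, i.e. 72.98 dB SPL.
So the exhaust stack must be reduced from 86 to 72.98 dB SPL: IL = 13.02 dB.

13.0 dB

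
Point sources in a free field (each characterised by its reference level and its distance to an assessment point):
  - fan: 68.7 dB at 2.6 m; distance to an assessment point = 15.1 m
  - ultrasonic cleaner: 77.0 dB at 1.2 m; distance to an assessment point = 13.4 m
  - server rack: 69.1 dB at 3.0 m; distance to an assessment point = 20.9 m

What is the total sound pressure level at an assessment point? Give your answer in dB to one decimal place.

Apply inverse-square spreading to bring every level to the receiver, then sum 10^(L/10).
fan: 68.7 − 20·log₁₀(15.1/2.6) = 68.7 − 15.28 = 53.42 dB.
ultrasonic cleaner: 77.0 − 20·log₁₀(13.4/1.2) = 77.0 − 20.96 = 56.04 dB.
server rack: 69.1 − 20·log₁₀(20.9/3.0) = 69.1 − 16.86 = 52.24 dB.
Σ 10^(L/10) = 7.892e+05 → L_total = 10·log₁₀(7.892e+05) = 58.97 dB.

59.0 dB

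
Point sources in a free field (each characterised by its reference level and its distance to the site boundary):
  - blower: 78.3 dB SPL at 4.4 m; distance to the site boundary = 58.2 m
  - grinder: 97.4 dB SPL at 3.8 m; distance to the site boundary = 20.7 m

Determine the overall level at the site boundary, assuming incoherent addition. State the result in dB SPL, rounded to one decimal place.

82.7 dB SPL

Apply inverse-square spreading to bring every level to the receiver, then sum 10^(L/10).
blower: 78.3 − 20·log₁₀(58.2/4.4) = 78.3 − 22.43 = 55.87 dB SPL.
grinder: 97.4 − 20·log₁₀(20.7/3.8) = 97.4 − 14.72 = 82.68 dB SPL.
Σ 10^(L/10) = 1.856e+08 → L_total = 10·log₁₀(1.856e+08) = 82.69 dB SPL.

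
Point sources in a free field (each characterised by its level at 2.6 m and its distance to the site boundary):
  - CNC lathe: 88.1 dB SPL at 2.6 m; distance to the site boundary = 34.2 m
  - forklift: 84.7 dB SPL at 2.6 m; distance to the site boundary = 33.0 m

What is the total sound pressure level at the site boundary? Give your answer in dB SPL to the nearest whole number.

Apply inverse-square spreading to bring every level to the receiver, then sum 10^(L/10).
CNC lathe: 88.1 − 20·log₁₀(34.2/2.6) = 88.1 − 22.38 = 65.72 dB SPL.
forklift: 84.7 − 20·log₁₀(33.0/2.6) = 84.7 − 22.07 = 62.63 dB SPL.
Σ 10^(L/10) = 5.564e+06 → L_total = 10·log₁₀(5.564e+06) = 67.45 dB SPL.

67 dB SPL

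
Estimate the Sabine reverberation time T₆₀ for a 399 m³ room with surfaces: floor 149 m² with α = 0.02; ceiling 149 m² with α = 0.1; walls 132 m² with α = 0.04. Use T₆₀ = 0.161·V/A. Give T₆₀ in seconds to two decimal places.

2.77 s

Total absorption A = 149·0.02 + 149·0.1 + 132·0.04 = 23.16 m² sabins.
T₆₀ = 0.161 × 399 / 23.16 = 2.774 s.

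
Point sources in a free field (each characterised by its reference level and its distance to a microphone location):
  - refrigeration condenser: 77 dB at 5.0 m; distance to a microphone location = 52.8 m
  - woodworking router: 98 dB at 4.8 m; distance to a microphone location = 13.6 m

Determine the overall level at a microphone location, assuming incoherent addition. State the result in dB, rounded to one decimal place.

89.0 dB

Apply inverse-square spreading to bring every level to the receiver, then sum 10^(L/10).
refrigeration condenser: 77 − 20·log₁₀(52.8/5.0) = 77 − 20.47 = 56.53 dB.
woodworking router: 98 − 20·log₁₀(13.6/4.8) = 98 − 9.05 = 88.95 dB.
Σ 10^(L/10) = 7.864e+08 → L_total = 10·log₁₀(7.864e+08) = 88.96 dB.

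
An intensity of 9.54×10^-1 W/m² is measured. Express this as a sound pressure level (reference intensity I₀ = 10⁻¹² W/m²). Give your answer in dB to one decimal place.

L = 10·log₁₀(I/I₀) = 10·log₁₀(9.54×10^-1/10⁻¹²) = 10·log₁₀(9.54×10^11).
L = 10·(0.9795 + 11) = 119.80 dB.

119.8 dB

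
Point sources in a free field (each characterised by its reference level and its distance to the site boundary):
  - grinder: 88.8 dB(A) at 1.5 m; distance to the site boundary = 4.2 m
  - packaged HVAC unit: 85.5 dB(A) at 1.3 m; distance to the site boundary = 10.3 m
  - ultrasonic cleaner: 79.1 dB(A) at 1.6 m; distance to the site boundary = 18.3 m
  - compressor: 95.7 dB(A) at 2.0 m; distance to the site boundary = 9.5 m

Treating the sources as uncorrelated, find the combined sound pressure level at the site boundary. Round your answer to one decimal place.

84.3 dB(A)

First find each source's level at the receiver (point-source: −20·log₁₀(r/r_ref)), then combine on an intensity basis.
grinder: 88.8 − 20·log₁₀(4.2/1.5) = 88.8 − 8.94 = 79.86 dB(A).
packaged HVAC unit: 85.5 − 20·log₁₀(10.3/1.3) = 85.5 − 17.98 = 67.52 dB(A).
ultrasonic cleaner: 79.1 − 20·log₁₀(18.3/1.6) = 79.1 − 21.17 = 57.93 dB(A).
compressor: 95.7 − 20·log₁₀(9.5/2.0) = 95.7 − 13.53 = 82.17 dB(A).
Σ 10^(L/10) = 2.677e+08 → L_total = 10·log₁₀(2.677e+08) = 84.28 dB(A).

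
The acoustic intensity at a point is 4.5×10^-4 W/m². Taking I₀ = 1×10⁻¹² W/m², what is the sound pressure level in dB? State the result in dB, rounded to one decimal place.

L = 10·log₁₀(I/I₀) = 10·log₁₀(4.5×10^-4/10⁻¹²) = 10·log₁₀(4.5×10^8).
L = 10·(0.6532 + 8) = 86.53 dB.

86.5 dB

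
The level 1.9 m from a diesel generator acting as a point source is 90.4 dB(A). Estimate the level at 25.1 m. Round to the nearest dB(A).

68 dB(A)

For a point source, L₂ = L₁ − 20·log₁₀(r₂/r₁).
L₂ = 90.4 − 20·log₁₀(25.1/1.9) = 90.4 − 22.418 = 67.98 dB(A).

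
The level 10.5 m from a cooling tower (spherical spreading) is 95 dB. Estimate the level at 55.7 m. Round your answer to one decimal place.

Point-source attenuation: ΔL = 20·log₁₀(r₂/r₁) = 20·log₁₀(55.7/10.5) = 14.493 dB.
L₂ = 95 − 20·log₁₀(55.7/10.5) = 95 − 14.493 = 80.51 dB.

80.5 dB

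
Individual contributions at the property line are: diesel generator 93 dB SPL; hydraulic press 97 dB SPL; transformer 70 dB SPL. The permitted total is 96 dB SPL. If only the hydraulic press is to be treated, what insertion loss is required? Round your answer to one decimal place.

4.0 dB

Fixed contribution from the other sources: Σ 10^(L/10) = 10^(93/10) + 10^(70/10) = 2.005e+09 (93.02 dB SPL).
The limit corresponds to 10^(96/10) = 3.981e+09; subtracting the fixed part leaves 1.976e+09 for the hydraulic press, i.e. 92.96 dB SPL.
So the hydraulic press must be reduced from 97 to 92.96 dB SPL: IL = 4.04 dB.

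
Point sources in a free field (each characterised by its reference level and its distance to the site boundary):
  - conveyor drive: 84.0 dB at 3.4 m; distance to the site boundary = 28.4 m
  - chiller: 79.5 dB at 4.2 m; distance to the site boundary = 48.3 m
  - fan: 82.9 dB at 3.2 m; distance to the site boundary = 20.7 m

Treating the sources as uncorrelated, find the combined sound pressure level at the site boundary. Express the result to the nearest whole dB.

First find each source's level at the receiver (point-source: −20·log₁₀(r/r_ref)), then combine on an intensity basis.
conveyor drive: 84.0 − 20·log₁₀(28.4/3.4) = 84.0 − 18.44 = 65.56 dB.
chiller: 79.5 − 20·log₁₀(48.3/4.2) = 79.5 − 21.21 = 58.29 dB.
fan: 82.9 − 20·log₁₀(20.7/3.2) = 82.9 − 16.22 = 66.68 dB.
Σ 10^(L/10) = 8.934e+06 → L_total = 10·log₁₀(8.934e+06) = 69.51 dB.

70 dB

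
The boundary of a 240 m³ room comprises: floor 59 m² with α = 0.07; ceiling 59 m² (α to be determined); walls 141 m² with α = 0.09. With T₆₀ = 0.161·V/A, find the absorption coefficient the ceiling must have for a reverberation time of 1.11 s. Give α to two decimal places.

Required total absorption A = 0.161·240/1.11 = 34.81 m².
Absorption from the other surfaces = 59·0.07 + 141·0.09 = 16.82 m², so the ceiling must supply 17.99 m² over 59 m².
α = 17.99/59 = 0.305.

0.30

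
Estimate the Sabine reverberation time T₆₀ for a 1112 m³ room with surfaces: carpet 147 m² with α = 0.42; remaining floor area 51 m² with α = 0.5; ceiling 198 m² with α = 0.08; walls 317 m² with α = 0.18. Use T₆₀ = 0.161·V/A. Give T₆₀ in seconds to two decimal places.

1.12 s

Total absorption A = 147·0.42 + 51·0.5 + 198·0.08 + 317·0.18 = 160.14 m² sabins.
T₆₀ = 0.161 × 1112 / 160.14 = 1.118 s.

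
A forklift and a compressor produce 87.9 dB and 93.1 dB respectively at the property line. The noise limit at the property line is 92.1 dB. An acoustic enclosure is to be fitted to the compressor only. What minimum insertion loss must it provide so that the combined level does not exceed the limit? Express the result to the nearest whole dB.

3 dB

Fixed contribution from the other source: Σ 10^(L/10) = 10^(87.9/10) = 6.166e+08 (87.90 dB).
The limit corresponds to 10^(92.1/10) = 1.622e+09; subtracting the fixed part leaves 1.005e+09 for the compressor, i.e. 90.02 dB.
So the compressor must be reduced from 93.1 to 90.02 dB: IL = 3.08 dB.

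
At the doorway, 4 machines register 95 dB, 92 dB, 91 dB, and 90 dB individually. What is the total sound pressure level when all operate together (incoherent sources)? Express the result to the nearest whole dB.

98 dB

For uncorrelated sources the intensities add, so convert each level to linear form, sum, and take 10·log₁₀ of the total.
Σ 10^(L/10) = 10^(95/10) + 10^(92/10) + 10^(91/10) + 10^(90/10) = 7.006e+09.
L_total = 10·log₁₀(7.006e+09) = 98.45 dB.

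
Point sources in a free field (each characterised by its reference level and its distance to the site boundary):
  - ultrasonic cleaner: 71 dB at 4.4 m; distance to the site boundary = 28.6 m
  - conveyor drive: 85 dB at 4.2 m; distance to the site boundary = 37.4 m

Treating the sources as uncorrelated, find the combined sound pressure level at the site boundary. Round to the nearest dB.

66 dB

Apply inverse-square spreading to bring every level to the receiver, then sum 10^(L/10).
ultrasonic cleaner: 71 − 20·log₁₀(28.6/4.4) = 71 − 16.26 = 54.74 dB.
conveyor drive: 85 − 20·log₁₀(37.4/4.2) = 85 − 18.99 = 66.01 dB.
Σ 10^(L/10) = 4.286e+06 → L_total = 10·log₁₀(4.286e+06) = 66.32 dB.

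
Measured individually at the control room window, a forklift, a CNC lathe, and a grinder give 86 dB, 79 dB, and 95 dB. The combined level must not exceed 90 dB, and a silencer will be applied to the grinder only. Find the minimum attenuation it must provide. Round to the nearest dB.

Everything except the grinder sums to 10^(86/10) + 10^(79/10) = 4.775e+08 in linear terms, 86.79 dB.
The limit corresponds to 10^(90/10) = 1.000e+09; subtracting the fixed part leaves 5.225e+08 for the grinder, i.e. 87.18 dB.
Required insertion loss = 95 − 87.18 = 7.82 dB.

8 dB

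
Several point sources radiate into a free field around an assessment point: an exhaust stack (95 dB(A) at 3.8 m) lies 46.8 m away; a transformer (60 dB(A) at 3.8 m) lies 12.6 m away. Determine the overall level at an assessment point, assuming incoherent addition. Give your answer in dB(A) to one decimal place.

Apply inverse-square spreading to bring every level to the receiver, then sum 10^(L/10).
exhaust stack: 95 − 20·log₁₀(46.8/3.8) = 95 − 21.81 = 73.19 dB(A).
transformer: 60 − 20·log₁₀(12.6/3.8) = 60 − 10.41 = 49.59 dB(A).
Σ 10^(L/10) = 2.094e+07 → L_total = 10·log₁₀(2.094e+07) = 73.21 dB(A).

73.2 dB(A)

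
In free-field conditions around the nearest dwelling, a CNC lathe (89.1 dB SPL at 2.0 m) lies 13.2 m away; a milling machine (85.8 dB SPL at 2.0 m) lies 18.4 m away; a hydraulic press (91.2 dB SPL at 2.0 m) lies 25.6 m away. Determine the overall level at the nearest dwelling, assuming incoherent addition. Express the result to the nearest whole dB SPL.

Propagate each source to the receiver with L = L_ref − 20·log₁₀(r/r_ref), then add intensities.
CNC lathe: 89.1 − 20·log₁₀(13.2/2.0) = 89.1 − 16.39 = 72.71 dB SPL.
milling machine: 85.8 − 20·log₁₀(18.4/2.0) = 85.8 − 19.28 = 66.52 dB SPL.
hydraulic press: 91.2 − 20·log₁₀(25.6/2.0) = 91.2 − 22.14 = 69.06 dB SPL.
Σ 10^(L/10) = 3.120e+07 → L_total = 10·log₁₀(3.120e+07) = 74.94 dB SPL.

75 dB SPL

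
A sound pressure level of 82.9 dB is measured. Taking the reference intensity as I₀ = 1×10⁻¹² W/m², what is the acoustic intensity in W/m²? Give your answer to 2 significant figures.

0.00019 W/m²

L = 10·log₁₀(I/I₀) ⇒ I = I₀·10^(L/10) = 10⁻¹² × 10^8.29.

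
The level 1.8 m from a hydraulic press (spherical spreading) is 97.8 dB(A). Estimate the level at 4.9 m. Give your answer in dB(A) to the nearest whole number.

89 dB(A)

Point-source attenuation: ΔL = 20·log₁₀(r₂/r₁) = 20·log₁₀(4.9/1.8) = 8.698 dB.
L₂ = 97.8 − 20·log₁₀(4.9/1.8) = 97.8 − 8.698 = 89.10 dB(A).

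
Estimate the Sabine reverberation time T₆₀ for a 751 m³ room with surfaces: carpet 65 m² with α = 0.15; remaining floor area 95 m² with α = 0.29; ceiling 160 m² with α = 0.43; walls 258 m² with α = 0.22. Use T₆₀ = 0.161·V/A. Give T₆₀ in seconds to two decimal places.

0.74 s

A = Σ Sᵢαᵢ = 65·0.15 + 95·0.29 + 160·0.43 + 258·0.22 = 162.86 m².
T₆₀ = 0.161·V/A = 0.161·751/162.86 = 0.742 s.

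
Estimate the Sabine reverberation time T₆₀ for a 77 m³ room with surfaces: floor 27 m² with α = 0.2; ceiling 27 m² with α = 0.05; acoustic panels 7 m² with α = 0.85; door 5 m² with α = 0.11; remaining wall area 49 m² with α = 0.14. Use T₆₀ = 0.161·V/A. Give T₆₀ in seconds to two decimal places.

0.62 s

A = Σ Sᵢαᵢ = 27·0.2 + 27·0.05 + 7·0.85 + 5·0.11 + 49·0.14 = 20.11 m².
T₆₀ = 0.161·V/A = 0.161·77/20.11 = 0.616 s.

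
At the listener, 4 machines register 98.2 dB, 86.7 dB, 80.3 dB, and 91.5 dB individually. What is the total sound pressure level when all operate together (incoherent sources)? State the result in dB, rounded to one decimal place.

For uncorrelated sources the intensities add, so convert each level to linear form, sum, and take 10·log₁₀ of the total.
Σ 10^(L/10) = 10^(98.2/10) + 10^(86.7/10) + 10^(80.3/10) + 10^(91.5/10) = 8.594e+09.
L_total = 10·log₁₀(8.594e+09) = 99.34 dB.

99.3 dB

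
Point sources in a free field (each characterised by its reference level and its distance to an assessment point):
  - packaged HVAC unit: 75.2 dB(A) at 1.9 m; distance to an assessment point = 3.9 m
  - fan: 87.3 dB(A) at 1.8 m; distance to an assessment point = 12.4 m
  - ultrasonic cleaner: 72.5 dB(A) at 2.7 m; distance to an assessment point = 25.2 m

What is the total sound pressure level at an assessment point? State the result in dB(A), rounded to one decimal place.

Apply inverse-square spreading to bring every level to the receiver, then sum 10^(L/10).
packaged HVAC unit: 75.2 − 20·log₁₀(3.9/1.9) = 75.2 − 6.25 = 68.95 dB(A).
fan: 87.3 − 20·log₁₀(12.4/1.8) = 87.3 − 16.76 = 70.54 dB(A).
ultrasonic cleaner: 72.5 − 20·log₁₀(25.2/2.7) = 72.5 − 19.40 = 53.10 dB(A).
Σ 10^(L/10) = 1.938e+07 → L_total = 10·log₁₀(1.938e+07) = 72.87 dB(A).

72.9 dB(A)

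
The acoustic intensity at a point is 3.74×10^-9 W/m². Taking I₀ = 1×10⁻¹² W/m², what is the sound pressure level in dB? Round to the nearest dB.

36 dB

I/I₀ = 3.74×10^-9/10⁻¹² = 3.74×10^3, and L = 10·log₁₀(I/I₀).
L = 10·(0.5729 + 3) = 35.73 dB.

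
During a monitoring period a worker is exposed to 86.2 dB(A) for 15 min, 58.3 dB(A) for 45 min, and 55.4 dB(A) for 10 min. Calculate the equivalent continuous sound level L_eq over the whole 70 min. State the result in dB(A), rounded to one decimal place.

Weight each interval's intensity by its duration and average over T = 70 min:
Σ tᵢ·10^(Lᵢ/10) = 15·10^(86.2/10) + 45·10^(58.3/10) + 10·10^(55.4/10) = 6.287e+09.
L_eq = 10·log₁₀(6.287e+09/70) = 79.53 dB(A).

79.5 dB(A)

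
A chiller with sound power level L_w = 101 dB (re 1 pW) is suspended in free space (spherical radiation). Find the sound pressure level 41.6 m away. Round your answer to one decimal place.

The power spreads over a sphere of area 4π·r², so L_p = L_w − 10·log₁₀(4π·r²).
4π·r² = 2.175e+04 m², 10·log₁₀ of that is 43.374 dB.
L_p = 101 − 43.374 = 57.63 dB.

57.6 dB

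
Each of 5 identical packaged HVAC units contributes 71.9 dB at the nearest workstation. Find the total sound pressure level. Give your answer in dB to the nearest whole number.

N identical incoherent sources raise the level by 10·log₁₀ N.
L_total = 71.9 + 10·log₁₀(5) = 71.9 + 6.990 = 78.89 dB.

79 dB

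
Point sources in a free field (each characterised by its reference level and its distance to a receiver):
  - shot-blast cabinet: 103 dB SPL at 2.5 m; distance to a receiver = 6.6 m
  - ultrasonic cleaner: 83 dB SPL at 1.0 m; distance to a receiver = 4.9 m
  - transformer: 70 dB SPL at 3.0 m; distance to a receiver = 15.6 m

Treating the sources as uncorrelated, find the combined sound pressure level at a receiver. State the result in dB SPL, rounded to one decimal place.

First find each source's level at the receiver (point-source: −20·log₁₀(r/r_ref)), then combine on an intensity basis.
shot-blast cabinet: 103 − 20·log₁₀(6.6/2.5) = 103 − 8.43 = 94.57 dB SPL.
ultrasonic cleaner: 83 − 20·log₁₀(4.9/1.0) = 83 − 13.80 = 69.20 dB SPL.
transformer: 70 − 20·log₁₀(15.6/3.0) = 70 − 14.32 = 55.68 dB SPL.
Σ 10^(L/10) = 2.871e+09 → L_total = 10·log₁₀(2.871e+09) = 94.58 dB SPL.

94.6 dB SPL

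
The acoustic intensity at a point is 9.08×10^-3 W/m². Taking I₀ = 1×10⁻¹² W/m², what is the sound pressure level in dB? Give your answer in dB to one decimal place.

99.6 dB

Dividing by I₀ shifts the exponent by 12: I/I₀ = 9.08×10^9.
L = 10·(0.9581 + 9) = 99.58 dB.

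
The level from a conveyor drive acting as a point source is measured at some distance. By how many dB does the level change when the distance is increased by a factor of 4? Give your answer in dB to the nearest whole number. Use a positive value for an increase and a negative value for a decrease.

A point source loses 6 dB per doubling of distance; generally ΔL = −20·log₁₀(r₂/r₁).
ΔL = −20·log₁₀(4) = -12.04 dB.

-12 dB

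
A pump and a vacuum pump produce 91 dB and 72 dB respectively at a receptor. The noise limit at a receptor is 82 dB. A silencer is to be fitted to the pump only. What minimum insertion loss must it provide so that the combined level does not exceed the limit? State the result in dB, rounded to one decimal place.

Everything except the pump sums to 10^(72/10) = 1.585e+07 in linear terms, 72.00 dB.
To meet 82 dB overall, the treated pump may contribute at most 10^(82/10) − 1.585e+07 = 1.426e+08, i.e. 81.54 dB.
Required insertion loss = 91 − 81.54 = 9.46 dB.

9.5 dB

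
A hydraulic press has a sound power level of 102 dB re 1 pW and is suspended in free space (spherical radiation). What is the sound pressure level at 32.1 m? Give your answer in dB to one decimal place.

60.9 dB

The power spreads over a sphere of area 4π·r², so L_p = L_w − 10·log₁₀(4π·r²).
4π·r² = 1.295e+04 m², 10·log₁₀ of that is 41.122 dB.
L_p = 102 − 41.122 = 60.88 dB.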